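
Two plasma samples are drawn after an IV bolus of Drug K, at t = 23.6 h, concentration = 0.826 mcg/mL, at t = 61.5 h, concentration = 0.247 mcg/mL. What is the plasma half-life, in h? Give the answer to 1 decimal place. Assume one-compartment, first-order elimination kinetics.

k = ln(C₁/C₂) / (t₂ − t₁) = ln(0.826/0.247) / (61.5 − 23.6)
  = 1.207 / 37.90 = 0.03185 h⁻¹
t½ = ln2 / k = 0.693147 / 0.03185 = 21.76 h

21.8 h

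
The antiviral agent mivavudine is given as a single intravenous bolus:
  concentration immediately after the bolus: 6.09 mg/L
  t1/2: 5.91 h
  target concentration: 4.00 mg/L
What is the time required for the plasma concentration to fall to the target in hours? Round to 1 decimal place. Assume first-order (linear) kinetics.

k = ln2 / t½ = 0.693147 / 5.91 = 0.1173 h⁻¹
t = ln(C₀ / C) / k = ln(6.090 / 4.00) / 0.1173
  = ln(1.523) / 0.1173 = 0.4207 / 0.1173 = 3.587 h

3.6 h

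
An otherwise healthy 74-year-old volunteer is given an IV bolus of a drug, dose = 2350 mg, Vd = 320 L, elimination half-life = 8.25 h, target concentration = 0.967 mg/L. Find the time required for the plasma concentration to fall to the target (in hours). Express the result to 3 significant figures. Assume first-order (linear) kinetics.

C₀ = Dose / Vd = 2350 / 320 = 7.344 mg/L
k = ln2 / t½ = 0.693147 / 8.25 = 0.08402 h⁻¹
t = ln(C₀ / C) / k = ln(7.344 / 0.967) / 0.08402
  = ln(7.595) / 0.08402 = 2.027 / 0.08402 = 24.13 h

24.1 h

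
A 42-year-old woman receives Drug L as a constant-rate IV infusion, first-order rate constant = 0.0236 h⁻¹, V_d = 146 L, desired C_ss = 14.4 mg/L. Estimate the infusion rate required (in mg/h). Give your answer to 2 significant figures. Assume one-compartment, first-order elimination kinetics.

CL = k × Vd = 0.02360 × 146 = 3.446 L/h
At steady state, infusion rate R₀ = Css × CL = 14.4 × 3.446 = 49.62 mg/h

50 mg/h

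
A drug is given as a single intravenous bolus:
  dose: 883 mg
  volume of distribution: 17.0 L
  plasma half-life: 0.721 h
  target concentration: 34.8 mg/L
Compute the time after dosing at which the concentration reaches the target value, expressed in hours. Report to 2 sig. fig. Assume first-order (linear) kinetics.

0.42 h

C₀ = Dose / Vd = 883.0 / 17.0 = 51.94 mg/L
k = ln2 / t½ = 0.693147 / 0.721 = 0.9614 h⁻¹
t = ln(C₀ / C) / k = ln(51.94 / 34.8) / 0.9614
  = ln(1.493) / 0.9614 = 0.4008 / 0.9614 = 0.4169 h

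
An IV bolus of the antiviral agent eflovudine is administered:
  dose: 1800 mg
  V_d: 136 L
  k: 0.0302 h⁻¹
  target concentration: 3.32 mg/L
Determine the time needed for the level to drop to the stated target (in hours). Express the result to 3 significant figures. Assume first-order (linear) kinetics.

C₀ = Dose / Vd = 1800 / 136 = 13.24 mg/L
t = ln(C₀ / C) / k = ln(13.24 / 3.32) / 0.03020
  = ln(3.988) / 0.03020 = 1.383 / 0.03020 = 45.79 h

45.8 h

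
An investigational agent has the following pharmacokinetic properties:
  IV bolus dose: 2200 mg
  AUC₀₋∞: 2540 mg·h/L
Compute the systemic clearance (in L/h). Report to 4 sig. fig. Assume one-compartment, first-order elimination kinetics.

0.8661 L/h

CL = Dose / AUC = 2200 / 2540 = 0.8661 L/h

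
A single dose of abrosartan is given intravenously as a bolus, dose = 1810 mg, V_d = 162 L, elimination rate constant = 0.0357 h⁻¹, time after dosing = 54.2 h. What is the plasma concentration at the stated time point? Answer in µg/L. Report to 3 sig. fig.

C₀ = Dose / Vd = 1810 / 162 = 11.17 mg/L
C = C₀ · e^(−k·t) = 11.17 × e^(−0.03570 × 54.2)
  = 11.17 × 0.1444 = 1.613 mg/L
Convert: 1.613 mg/L × 1000 = 1613 µg/L

1610 µg/L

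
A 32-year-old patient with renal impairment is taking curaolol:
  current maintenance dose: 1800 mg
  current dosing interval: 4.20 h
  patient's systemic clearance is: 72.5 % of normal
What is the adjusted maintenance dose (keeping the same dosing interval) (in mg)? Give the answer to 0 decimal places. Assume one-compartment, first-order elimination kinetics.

To keep the same average steady-state level, dosing rate must scale with clearance.
CL ratio = 72.5 / 100 = 0.7250
New dose (same interval) = 1800 × 0.7250 = 1305 mg

1305 mg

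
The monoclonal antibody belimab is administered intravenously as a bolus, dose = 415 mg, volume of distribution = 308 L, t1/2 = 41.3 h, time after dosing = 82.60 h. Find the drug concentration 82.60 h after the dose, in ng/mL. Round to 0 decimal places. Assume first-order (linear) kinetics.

C₀ = Dose / Vd = 415.0 / 308 = 1.347 mg/L
k = ln2 / t½ = 0.693147 / 41.3 = 0.01678 h⁻¹
t / t½ = 82.60 / 41.3 = 2 half-lives
C = C₀ × (1/2)^2 = 1.347 × 0.2500 = 0.3368 mg/L
Convert: 0.3368 mg/L × 1000 = 336.8 ng/mL

337 ng/mL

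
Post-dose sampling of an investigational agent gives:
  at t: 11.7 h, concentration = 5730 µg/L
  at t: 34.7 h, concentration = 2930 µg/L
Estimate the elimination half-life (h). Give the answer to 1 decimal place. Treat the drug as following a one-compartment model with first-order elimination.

23.8 h

k = ln(C₁/C₂) / (t₂ − t₁) = ln(5730/2930) / (34.7 − 11.7)
  = 0.6707 / 23.00 = 0.02916 h⁻¹
t½ = ln2 / k = 0.693147 / 0.02916 = 23.77 h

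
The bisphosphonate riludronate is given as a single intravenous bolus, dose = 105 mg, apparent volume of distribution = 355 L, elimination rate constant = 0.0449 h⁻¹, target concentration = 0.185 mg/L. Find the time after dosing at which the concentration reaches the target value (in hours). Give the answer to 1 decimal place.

10.5 h

C₀ = Dose / Vd = 105.0 / 355 = 0.2958 mg/L
t = ln(C₀ / C) / k = ln(0.2958 / 0.185) / 0.04490
  = ln(1.599) / 0.04490 = 0.4694 / 0.04490 = 10.45 h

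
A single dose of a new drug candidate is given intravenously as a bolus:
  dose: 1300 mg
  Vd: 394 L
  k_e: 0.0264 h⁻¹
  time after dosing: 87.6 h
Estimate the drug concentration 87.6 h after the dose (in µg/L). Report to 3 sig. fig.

C₀ = Dose / Vd = 1300 / 394 = 3.299 mg/L
C = C₀ · e^(−k·t) = 3.299 × e^(−0.02640 × 87.6)
  = 3.299 × 0.09900 = 0.3266 mg/L
Convert: 0.3266 mg/L × 1000 = 326.6 µg/L

327 µg/L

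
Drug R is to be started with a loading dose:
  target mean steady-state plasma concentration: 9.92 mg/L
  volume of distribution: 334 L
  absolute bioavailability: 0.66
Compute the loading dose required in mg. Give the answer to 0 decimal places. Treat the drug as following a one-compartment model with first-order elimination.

5020 mg

LD = Css × Vd / F = 9.92 × 334 / 0.66 = 5020 mg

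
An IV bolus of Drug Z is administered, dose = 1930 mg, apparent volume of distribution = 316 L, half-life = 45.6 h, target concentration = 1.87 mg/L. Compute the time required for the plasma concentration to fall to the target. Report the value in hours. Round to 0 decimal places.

78 h

C₀ = Dose / Vd = 1930 / 316 = 6.108 mg/L
k = ln2 / t½ = 0.693147 / 45.6 = 0.01520 h⁻¹
t = ln(C₀ / C) / k = ln(6.108 / 1.87) / 0.01520
  = ln(3.266) / 0.01520 = 1.184 / 0.01520 = 77.89 h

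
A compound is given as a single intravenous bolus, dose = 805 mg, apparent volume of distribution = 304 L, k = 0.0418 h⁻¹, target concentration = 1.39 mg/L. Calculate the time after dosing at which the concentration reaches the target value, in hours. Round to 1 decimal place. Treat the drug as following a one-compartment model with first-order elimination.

15.4 h

C₀ = Dose / Vd = 805.0 / 304 = 2.648 mg/L
t = ln(C₀ / C) / k = ln(2.648 / 1.39) / 0.04180
  = ln(1.905) / 0.04180 = 0.6445 / 0.04180 = 15.42 h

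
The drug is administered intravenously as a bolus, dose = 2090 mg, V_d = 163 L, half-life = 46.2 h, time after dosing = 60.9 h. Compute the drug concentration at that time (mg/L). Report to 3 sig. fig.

C₀ = Dose / Vd = 2090 / 163 = 12.82 mg/L
k = ln2 / t½ = 0.693147 / 46.2 = 0.01500 h⁻¹
C = C₀ · e^(−k·t) = 12.82 × e^(−0.01500 × 60.9)
  = 12.82 × 0.4011 = 5.142 mg/L

5.14 mg/L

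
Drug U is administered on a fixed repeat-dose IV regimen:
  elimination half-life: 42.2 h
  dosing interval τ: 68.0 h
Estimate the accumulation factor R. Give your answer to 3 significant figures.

1.49

k = ln2 / t½ = 0.693147 / 42.2 = 0.01643 h⁻¹
e^(−kτ) = e^(−0.01643 × 68.0) = 0.3272
Accumulation ratio R = 1 / (1 − e^(−kτ)) = 1 / (1 − 0.3272) = 1.486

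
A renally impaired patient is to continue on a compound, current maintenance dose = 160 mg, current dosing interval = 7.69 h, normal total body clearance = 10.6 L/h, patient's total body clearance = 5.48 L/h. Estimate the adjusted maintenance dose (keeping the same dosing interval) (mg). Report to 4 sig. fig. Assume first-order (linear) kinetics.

82.72 mg

To keep the same average steady-state level, dosing rate must scale with clearance.
CL ratio = 5.48 / 10.6 = 0.5170
New dose (same interval) = 160 × 0.5170 = 82.72 mg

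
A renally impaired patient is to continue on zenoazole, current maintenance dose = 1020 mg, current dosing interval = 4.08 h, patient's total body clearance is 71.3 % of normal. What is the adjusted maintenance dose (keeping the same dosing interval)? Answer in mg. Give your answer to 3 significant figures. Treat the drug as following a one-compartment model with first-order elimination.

To keep the same average steady-state level, dosing rate must scale with clearance.
CL ratio = 71.3 / 100 = 0.7130
New dose (same interval) = 1020 × 0.7130 = 727.3 mg

727 mg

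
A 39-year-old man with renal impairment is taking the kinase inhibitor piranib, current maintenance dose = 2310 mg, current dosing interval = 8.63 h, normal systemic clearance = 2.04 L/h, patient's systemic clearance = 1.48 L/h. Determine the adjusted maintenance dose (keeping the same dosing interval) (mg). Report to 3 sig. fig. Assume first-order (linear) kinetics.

1680 mg

To keep the same average steady-state level, dosing rate must scale with clearance.
CL ratio = 1.48 / 2.04 = 0.7255
New dose (same interval) = 2310 × 0.7255 = 1676 mg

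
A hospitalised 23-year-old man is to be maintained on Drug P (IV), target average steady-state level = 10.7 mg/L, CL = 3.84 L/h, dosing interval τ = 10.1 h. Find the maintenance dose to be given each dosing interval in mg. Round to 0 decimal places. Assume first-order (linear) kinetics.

At steady state, Dose/τ = Css × CL.
Dose = Css × CL × τ = 10.7 × 3.840 × 10.1 = 415.0 mg

415 mg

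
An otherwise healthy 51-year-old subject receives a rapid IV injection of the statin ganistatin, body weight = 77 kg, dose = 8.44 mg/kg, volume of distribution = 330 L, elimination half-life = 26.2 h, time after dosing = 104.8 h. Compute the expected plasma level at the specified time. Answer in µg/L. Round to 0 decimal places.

Total dose = 8.44 × 77 = 649.9 mg
C₀ = Dose / Vd = 649.9 / 330 = 1.969 mg/L
k = ln2 / t½ = 0.693147 / 26.2 = 0.02646 h⁻¹
t / t½ = 104.8 / 26.2 = 4 half-lives
C = C₀ × (1/2)^4 = 1.969 × 0.06250 = 0.1231 mg/L
Convert: 0.1231 mg/L × 1000 = 123.1 µg/L

123 µg/L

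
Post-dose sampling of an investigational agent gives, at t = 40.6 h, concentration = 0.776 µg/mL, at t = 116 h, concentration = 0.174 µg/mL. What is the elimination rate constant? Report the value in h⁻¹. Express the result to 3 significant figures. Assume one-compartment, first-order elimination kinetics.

0.0198 h⁻¹

k = ln(C₁/C₂) / (t₂ − t₁) = ln(0.776/0.174) / (116 − 40.6)
  = 1.495 / 75.40 = 0.01983 h⁻¹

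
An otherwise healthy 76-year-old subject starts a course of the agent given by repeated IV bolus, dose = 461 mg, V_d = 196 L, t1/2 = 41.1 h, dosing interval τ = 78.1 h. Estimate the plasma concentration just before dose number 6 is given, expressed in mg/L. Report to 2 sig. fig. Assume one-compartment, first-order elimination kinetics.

0.86 mg/L

C₀ per dose = Dose / Vd = 461 / 196 = 2.352 mg/L
k = ln2 / t½ = 0.693147 / 41.1 = 0.01686 h⁻¹
Fraction remaining after one interval: r = e^(−kτ) = e^(−0.01686 × 78.1) = 0.2680
Before dose 6, 5 doses have been given (aged 1τ, 2τ, 3τ, 4τ, 5τ).
C_trough = C₀ × (r + r² + … + r^5) = C₀ × r(1−r^5)/(1−r)
        = 2.352 × 0.2680 × (1 − 0.001383) / (1 − 0.2680) = 0.8599 mg/L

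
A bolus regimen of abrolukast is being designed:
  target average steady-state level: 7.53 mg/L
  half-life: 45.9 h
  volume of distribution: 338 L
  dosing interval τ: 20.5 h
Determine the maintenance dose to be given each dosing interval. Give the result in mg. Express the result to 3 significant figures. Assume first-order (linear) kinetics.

k = ln2 / t½ = 0.693147 / 45.9 = 0.01510 h⁻¹
CL = k × Vd = 0.01510 × 338 = 5.104 L/h
At steady state, Dose/τ = Css × CL.
Dose = Css × CL × τ = 7.53 × 5.104 × 20.5 = 787.9 mg

788 mg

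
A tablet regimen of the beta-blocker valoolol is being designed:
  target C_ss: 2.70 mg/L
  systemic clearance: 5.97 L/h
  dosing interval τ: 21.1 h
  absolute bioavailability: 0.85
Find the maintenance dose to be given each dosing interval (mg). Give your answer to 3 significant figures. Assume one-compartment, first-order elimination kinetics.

400 mg

At steady state, F × (Dose/τ) = Css × CL.
Dose = Css × CL × τ / F = 2.70 × 5.970 × 21.1 / 0.85 = 400.1 mg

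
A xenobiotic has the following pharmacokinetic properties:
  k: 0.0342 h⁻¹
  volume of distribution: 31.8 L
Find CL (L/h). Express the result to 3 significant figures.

1.09 L/h

CL = k × Vd = 0.0342 × 31.8 = 1.088 L/h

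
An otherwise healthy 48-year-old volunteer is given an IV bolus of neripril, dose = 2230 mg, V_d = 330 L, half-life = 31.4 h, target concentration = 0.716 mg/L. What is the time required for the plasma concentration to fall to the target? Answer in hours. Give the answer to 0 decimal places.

102 h

C₀ = Dose / Vd = 2230 / 330 = 6.758 mg/L
k = ln2 / t½ = 0.693147 / 31.4 = 0.02207 h⁻¹
t = ln(C₀ / C) / k = ln(6.758 / 0.716) / 0.02207
  = ln(9.439) / 0.02207 = 2.245 / 0.02207 = 101.7 h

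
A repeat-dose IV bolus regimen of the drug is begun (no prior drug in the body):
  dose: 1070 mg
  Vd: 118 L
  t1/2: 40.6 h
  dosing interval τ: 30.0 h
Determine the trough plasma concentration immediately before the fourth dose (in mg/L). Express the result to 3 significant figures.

C₀ per dose = Dose / Vd = 1070 / 118 = 9.068 mg/L
k = ln2 / t½ = 0.693147 / 40.6 = 0.01707 h⁻¹
Fraction remaining after one interval: r = e^(−kτ) = e^(−0.01707 × 30.0) = 0.5992
Before dose 4, 3 doses have been given (aged 1τ, 2τ, 3τ).
C_trough = C₀ × (r + r² + … + r^3) = C₀ × r(1−r^3)/(1−r)
        = 9.068 × 0.5992 × (1 − 0.2151) / (1 − 0.5992) = 10.64 mg/L

10.6 mg/L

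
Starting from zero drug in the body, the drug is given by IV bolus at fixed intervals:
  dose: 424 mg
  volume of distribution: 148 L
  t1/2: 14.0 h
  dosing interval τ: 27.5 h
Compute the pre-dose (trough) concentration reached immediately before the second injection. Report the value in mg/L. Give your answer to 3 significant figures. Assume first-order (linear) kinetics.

C₀ per dose = Dose / Vd = 424 / 148 = 2.865 mg/L
k = ln2 / t½ = 0.693147 / 14.0 = 0.04951 h⁻¹
Fraction remaining after one interval: r = e^(−kτ) = e^(−0.04951 × 27.5) = 0.2563
Before dose 2, 1 dose has been given (aged 1τ).
C_trough = C₀ × r = 2.865 × 0.2563 = 0.7343 mg/L

0.734 mg/L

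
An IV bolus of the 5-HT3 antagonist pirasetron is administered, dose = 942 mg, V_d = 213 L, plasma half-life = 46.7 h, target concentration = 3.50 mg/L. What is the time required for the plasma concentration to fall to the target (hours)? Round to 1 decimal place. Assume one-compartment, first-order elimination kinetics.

15.8 h

C₀ = Dose / Vd = 942.0 / 213 = 4.423 mg/L
k = ln2 / t½ = 0.693147 / 46.7 = 0.01484 h⁻¹
t = ln(C₀ / C) / k = ln(4.423 / 3.50) / 0.01484
  = ln(1.264) / 0.01484 = 0.2343 / 0.01484 = 15.79 h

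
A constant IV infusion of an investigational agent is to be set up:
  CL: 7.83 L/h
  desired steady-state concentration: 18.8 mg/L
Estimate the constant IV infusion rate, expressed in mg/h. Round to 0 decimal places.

147 mg/h

At steady state, infusion rate R₀ = Css × CL = 18.8 × 7.830 = 147.2 mg/h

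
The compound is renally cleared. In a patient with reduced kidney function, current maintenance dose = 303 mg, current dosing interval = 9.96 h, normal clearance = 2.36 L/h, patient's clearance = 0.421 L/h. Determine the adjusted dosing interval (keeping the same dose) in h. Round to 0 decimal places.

56 h

To keep the same average steady-state level, dosing rate must scale with clearance.
CL ratio = 0.421 / 2.36 = 0.1784
New interval (same dose) = 9.96 / 0.1784 = 55.83 h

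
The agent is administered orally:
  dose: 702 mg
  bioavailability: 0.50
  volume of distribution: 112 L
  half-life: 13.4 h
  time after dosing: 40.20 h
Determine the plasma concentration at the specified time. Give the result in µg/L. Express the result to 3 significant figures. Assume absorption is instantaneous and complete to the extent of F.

392 µg/L

Amount reaching circulation = F × Dose = 0.50 × 702.0 = 351.0 mg
C₀ = F·Dose / Vd = 351.0 / 112 = 3.134 mg/L
k = ln2 / t½ = 0.693147 / 13.4 = 0.05173 h⁻¹
t / t½ = 40.20 / 13.4 = 3 half-lives
C = C₀ × (1/2)^3 = 3.134 × 0.1250 = 0.3918 mg/L
Convert: 0.3918 mg/L × 1000 = 391.8 µg/L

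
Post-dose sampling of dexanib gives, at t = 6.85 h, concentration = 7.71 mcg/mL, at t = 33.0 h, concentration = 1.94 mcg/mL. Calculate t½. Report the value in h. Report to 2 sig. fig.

13 h

k = ln(C₁/C₂) / (t₂ − t₁) = ln(7.71/1.94) / (33.0 − 6.85)
  = 1.380 / 26.15 = 0.05277 h⁻¹
t½ = ln2 / k = 0.693147 / 0.05277 = 13.14 h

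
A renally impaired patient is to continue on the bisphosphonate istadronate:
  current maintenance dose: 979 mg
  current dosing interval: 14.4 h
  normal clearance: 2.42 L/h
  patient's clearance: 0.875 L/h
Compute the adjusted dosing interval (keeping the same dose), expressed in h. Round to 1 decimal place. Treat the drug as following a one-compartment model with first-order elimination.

To keep the same average steady-state level, dosing rate must scale with clearance.
CL ratio = 0.875 / 2.42 = 0.3616
New interval (same dose) = 14.4 / 0.3616 = 39.82 h

39.8 h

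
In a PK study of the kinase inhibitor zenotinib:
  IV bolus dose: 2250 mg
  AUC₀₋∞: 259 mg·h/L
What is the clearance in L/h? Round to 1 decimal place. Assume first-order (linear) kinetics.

CL = Dose / AUC = 2250 / 259 = 8.687 L/h

8.7 L/h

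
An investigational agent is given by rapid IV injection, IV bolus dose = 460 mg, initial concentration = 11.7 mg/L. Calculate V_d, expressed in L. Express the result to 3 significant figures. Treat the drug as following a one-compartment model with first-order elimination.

39.3 L

Vd = Dose / C₀ = 460.0 / 11.7 = 39.32 L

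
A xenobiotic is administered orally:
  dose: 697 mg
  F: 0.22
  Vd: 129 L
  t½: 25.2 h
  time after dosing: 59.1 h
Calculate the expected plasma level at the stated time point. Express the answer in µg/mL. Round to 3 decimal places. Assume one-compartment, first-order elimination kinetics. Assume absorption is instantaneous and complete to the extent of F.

Amount reaching circulation = F × Dose = 0.22 × 697.0 = 153.3 mg
C₀ = F·Dose / Vd = 153.3 / 129 = 1.188 mg/L
k = ln2 / t½ = 0.693147 / 25.2 = 0.02751 h⁻¹
C = C₀ · e^(−k·t) = 1.188 × e^(−0.02751 × 59.1)
  = 1.188 × 0.1967 = 0.2337 mg/L
(0.2337 mg/L = 0.2337 µg/mL)

0.234 µg/mL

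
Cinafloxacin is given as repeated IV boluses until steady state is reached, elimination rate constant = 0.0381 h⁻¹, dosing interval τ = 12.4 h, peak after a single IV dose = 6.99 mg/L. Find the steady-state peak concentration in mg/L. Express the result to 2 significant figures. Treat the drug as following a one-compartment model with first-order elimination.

e^(−kτ) = e^(−0.03810 × 12.4) = 0.6235
Accumulation ratio R = 1 / (1 − e^(−kτ)) = 1 / (1 − 0.6235) = 2.656
Steady-state peak = C₀ × R = 6.99 × 2.656 = 18.57 mg/L

19 mg/L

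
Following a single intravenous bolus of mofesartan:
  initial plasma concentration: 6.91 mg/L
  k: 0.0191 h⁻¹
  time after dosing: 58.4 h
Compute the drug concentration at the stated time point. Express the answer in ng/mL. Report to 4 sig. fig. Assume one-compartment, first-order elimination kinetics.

2265 ng/mL

C = C₀ · e^(−k·t) = 6.910 × e^(−0.01910 × 58.4)
  = 6.910 × 0.3278 = 2.265 mg/L
Convert: 2.265 mg/L × 1000 = 2265 ng/mL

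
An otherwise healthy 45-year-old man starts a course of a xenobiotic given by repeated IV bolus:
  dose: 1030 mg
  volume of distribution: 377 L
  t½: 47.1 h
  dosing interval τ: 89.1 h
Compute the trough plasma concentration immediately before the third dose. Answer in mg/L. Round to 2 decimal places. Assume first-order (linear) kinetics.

0.93 mg/L

C₀ per dose = Dose / Vd = 1030 / 377 = 2.732 mg/L
k = ln2 / t½ = 0.693147 / 47.1 = 0.01472 h⁻¹
Fraction remaining after one interval: r = e^(−kτ) = e^(−0.01472 × 89.1) = 0.2694
Before dose 3, 2 doses have been given (aged 1τ, 2τ).
C_trough = C₀ × (r + r²) = 2.732 × (0.2694 + 0.07258) = 0.9343 mg/L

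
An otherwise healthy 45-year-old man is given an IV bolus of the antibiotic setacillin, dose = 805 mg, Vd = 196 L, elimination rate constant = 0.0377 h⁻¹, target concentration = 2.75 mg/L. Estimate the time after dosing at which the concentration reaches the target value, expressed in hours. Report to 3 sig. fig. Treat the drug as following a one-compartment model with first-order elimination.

C₀ = Dose / Vd = 805.0 / 196 = 4.107 mg/L
t = ln(C₀ / C) / k = ln(4.107 / 2.75) / 0.03770
  = ln(1.493) / 0.03770 = 0.4008 / 0.03770 = 10.63 h

10.6 h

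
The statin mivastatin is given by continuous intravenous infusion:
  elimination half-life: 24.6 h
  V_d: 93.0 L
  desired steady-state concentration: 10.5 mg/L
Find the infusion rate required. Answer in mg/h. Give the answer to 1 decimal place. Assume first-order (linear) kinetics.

27.5 mg/h

k = ln2 / t½ = 0.693147 / 24.6 = 0.02818 h⁻¹
CL = k × Vd = 0.02818 × 93.0 = 2.621 L/h
At steady state, infusion rate R₀ = Css × CL = 10.5 × 2.621 = 27.52 mg/h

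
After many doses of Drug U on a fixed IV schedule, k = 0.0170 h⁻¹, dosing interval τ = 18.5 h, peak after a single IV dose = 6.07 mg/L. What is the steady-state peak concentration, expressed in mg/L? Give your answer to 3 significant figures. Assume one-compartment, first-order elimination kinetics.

22.5 mg/L

e^(−kτ) = e^(−0.01700 × 18.5) = 0.7302
Accumulation ratio R = 1 / (1 − e^(−kτ)) = 1 / (1 − 0.7302) = 3.706
Steady-state peak = C₀ × R = 6.07 × 3.706 = 22.50 mg/L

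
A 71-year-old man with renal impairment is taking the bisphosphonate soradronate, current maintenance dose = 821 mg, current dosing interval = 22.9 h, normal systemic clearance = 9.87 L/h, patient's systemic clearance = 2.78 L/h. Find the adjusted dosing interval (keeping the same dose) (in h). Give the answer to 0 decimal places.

81 h

To keep the same average steady-state level, dosing rate must scale with clearance.
CL ratio = 2.78 / 9.87 = 0.2817
New interval (same dose) = 22.9 / 0.2817 = 81.29 h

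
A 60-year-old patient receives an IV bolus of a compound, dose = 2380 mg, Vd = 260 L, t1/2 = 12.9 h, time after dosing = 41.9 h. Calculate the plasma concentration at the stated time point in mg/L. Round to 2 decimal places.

C₀ = Dose / Vd = 2380 / 260 = 9.154 mg/L
k = ln2 / t½ = 0.693147 / 12.9 = 0.05373 h⁻¹
C = C₀ · e^(−k·t) = 9.154 × e^(−0.05373 × 41.9)
  = 9.154 × 0.1053 = 0.9639 mg/L

0.96 mg/L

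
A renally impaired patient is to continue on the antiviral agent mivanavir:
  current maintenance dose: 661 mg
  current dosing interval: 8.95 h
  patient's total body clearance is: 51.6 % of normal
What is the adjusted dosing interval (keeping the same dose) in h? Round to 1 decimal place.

17.3 h

To keep the same average steady-state level, dosing rate must scale with clearance.
CL ratio = 51.6 / 100 = 0.5160
New interval (same dose) = 8.95 / 0.5160 = 17.34 h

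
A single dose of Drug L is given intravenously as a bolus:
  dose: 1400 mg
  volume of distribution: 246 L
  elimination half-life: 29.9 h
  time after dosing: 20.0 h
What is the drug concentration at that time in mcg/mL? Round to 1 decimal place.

C₀ = Dose / Vd = 1400 / 246 = 5.691 mg/L
k = ln2 / t½ = 0.693147 / 29.9 = 0.02318 h⁻¹
C = C₀ · e^(−k·t) = 5.691 × e^(−0.02318 × 20.0)
  = 5.691 × 0.6290 = 3.580 mg/L
(3.580 mg/L = 3.580 mcg/mL)

3.6 mcg/mL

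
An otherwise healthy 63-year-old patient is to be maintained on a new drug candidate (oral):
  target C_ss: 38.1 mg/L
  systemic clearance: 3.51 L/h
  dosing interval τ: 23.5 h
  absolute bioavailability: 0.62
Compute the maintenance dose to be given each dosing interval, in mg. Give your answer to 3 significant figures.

5070 mg

At steady state, F × (Dose/τ) = Css × CL.
Dose = Css × CL × τ / F = 38.1 × 3.510 × 23.5 / 0.62 = 5069 mg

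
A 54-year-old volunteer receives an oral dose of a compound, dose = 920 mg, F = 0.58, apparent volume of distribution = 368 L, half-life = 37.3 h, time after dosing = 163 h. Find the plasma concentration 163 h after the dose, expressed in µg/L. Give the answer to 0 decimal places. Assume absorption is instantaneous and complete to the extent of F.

70 µg/L

Amount reaching circulation = F × Dose = 0.58 × 920.0 = 533.6 mg
C₀ = F·Dose / Vd = 533.6 / 368 = 1.450 mg/L
k = ln2 / t½ = 0.693147 / 37.3 = 0.01858 h⁻¹
C = C₀ · e^(−k·t) = 1.450 × e^(−0.01858 × 163)
  = 1.450 × 0.04839 = 0.07017 mg/L
Convert: 0.07017 mg/L × 1000 = 70.17 µg/L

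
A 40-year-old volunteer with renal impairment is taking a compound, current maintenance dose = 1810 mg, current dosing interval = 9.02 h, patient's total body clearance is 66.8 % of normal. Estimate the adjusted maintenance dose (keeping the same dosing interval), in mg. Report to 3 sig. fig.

1210 mg

To keep the same average steady-state level, dosing rate must scale with clearance.
CL ratio = 66.8 / 100 = 0.6680
New dose (same interval) = 1810 × 0.6680 = 1209 mg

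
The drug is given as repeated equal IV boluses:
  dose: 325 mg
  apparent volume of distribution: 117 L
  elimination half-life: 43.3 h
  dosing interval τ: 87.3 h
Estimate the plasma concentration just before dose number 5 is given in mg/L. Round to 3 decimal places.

0.909 mg/L

C₀ per dose = Dose / Vd = 325 / 117 = 2.778 mg/L
k = ln2 / t½ = 0.693147 / 43.3 = 0.01601 h⁻¹
Fraction remaining after one interval: r = e^(−kτ) = e^(−0.01601 × 87.3) = 0.2472
Before dose 5, 4 doses have been given (aged 1τ, 2τ, 3τ, 4τ).
C_trough = C₀ × (r + r² + … + r^4) = C₀ × r(1−r^4)/(1−r)
        = 2.778 × 0.2472 × (1 − 0.003734) / (1 − 0.2472) = 0.9088 mg/L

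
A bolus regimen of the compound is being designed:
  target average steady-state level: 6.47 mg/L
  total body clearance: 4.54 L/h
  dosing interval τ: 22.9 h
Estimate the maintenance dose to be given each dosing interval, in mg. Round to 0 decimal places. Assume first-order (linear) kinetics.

673 mg

At steady state, Dose/τ = Css × CL.
Dose = Css × CL × τ = 6.47 × 4.540 × 22.9 = 672.7 mg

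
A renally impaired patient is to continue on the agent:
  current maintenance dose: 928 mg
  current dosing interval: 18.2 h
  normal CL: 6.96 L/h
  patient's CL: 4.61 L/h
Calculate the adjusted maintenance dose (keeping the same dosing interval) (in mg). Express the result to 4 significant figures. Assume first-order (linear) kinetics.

614.7 mg

To keep the same average steady-state level, dosing rate must scale with clearance.
CL ratio = 4.61 / 6.96 = 0.6624
New dose (same interval) = 928 × 0.6624 = 614.7 mg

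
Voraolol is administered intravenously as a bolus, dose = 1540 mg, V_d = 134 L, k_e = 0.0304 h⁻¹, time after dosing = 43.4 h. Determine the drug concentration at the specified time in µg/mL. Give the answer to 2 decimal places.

C₀ = Dose / Vd = 1540 / 134 = 11.49 mg/L
C = C₀ · e^(−k·t) = 11.49 × e^(−0.03040 × 43.4)
  = 11.49 × 0.2673 = 3.071 mg/L
(3.071 mg/L = 3.071 µg/mL)

3.07 µg/mL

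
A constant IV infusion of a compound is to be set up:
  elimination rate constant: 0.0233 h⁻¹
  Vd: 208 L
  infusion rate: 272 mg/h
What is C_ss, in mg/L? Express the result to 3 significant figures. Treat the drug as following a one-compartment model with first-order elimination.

56.1 mg/L

CL = k × Vd = 0.02330 × 208 = 4.846 L/h
At steady state Css = R₀ / CL = 272 / 4.846 = 56.13 mg/L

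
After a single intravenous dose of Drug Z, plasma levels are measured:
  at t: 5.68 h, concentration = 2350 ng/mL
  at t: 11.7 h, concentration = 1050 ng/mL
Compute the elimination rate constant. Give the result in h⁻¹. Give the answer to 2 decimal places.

0.13 h⁻¹

k = ln(C₁/C₂) / (t₂ − t₁) = ln(2350/1050) / (11.7 − 5.68)
  = 0.8056 / 6.020 = 0.1338 h⁻¹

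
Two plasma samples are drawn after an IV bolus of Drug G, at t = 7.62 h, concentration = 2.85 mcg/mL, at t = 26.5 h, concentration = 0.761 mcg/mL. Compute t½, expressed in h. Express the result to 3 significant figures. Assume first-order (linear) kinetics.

9.91 h

k = ln(C₁/C₂) / (t₂ − t₁) = ln(2.85/0.761) / (26.5 − 7.62)
  = 1.320 / 18.88 = 0.06992 h⁻¹
t½ = ln2 / k = 0.693147 / 0.06992 = 9.913 h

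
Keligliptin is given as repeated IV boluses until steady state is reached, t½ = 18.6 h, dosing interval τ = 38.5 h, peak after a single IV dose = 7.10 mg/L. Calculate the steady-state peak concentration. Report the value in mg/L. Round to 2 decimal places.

9.32 mg/L

k = ln2 / t½ = 0.693147 / 18.6 = 0.03727 h⁻¹
e^(−kτ) = e^(−0.03727 × 38.5) = 0.2381
Accumulation ratio R = 1 / (1 − e^(−kτ)) = 1 / (1 − 0.2381) = 1.313
Steady-state peak = C₀ × R = 7.10 × 1.313 = 9.322 mg/L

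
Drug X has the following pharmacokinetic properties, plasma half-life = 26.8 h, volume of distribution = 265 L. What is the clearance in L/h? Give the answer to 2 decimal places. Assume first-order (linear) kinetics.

6.85 L/h

k = ln2 / t½ = 0.693147 / 26.8 = 0.02586 h⁻¹
CL = k × Vd = 0.02586 × 265 = 6.853 L/h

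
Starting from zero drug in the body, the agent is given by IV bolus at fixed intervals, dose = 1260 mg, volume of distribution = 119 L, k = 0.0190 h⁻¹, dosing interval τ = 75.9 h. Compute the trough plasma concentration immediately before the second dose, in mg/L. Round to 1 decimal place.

C₀ per dose = Dose / Vd = 1260 / 119 = 10.59 mg/L
Fraction remaining after one interval: r = e^(−kτ) = e^(−0.01900 × 75.9) = 0.2364
Before dose 2, 1 dose has been given (aged 1τ).
C_trough = C₀ × r = 10.59 × 0.2364 = 2.503 mg/L

2.5 mg/L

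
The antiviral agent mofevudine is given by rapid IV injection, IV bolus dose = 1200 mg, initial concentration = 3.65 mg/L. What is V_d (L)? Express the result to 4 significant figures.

328.8 L

Vd = Dose / C₀ = 1200 / 3.65 = 328.8 L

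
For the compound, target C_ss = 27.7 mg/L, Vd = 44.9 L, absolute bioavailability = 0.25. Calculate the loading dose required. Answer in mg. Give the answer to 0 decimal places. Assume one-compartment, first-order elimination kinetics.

LD = Css × Vd / F = 27.7 × 44.9 / 0.25 = 4975 mg

4975 mg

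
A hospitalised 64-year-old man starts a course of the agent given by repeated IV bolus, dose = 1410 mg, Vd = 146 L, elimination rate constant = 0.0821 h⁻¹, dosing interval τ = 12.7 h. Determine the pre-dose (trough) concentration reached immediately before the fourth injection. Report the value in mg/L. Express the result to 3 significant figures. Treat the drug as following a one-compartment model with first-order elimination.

5.03 mg/L

C₀ per dose = Dose / Vd = 1410 / 146 = 9.658 mg/L
Fraction remaining after one interval: r = e^(−kτ) = e^(−0.08210 × 12.7) = 0.3525
Before dose 4, 3 doses have been given (aged 1τ, 2τ, 3τ).
C_trough = C₀ × (r + r² + … + r^3) = C₀ × r(1−r^3)/(1−r)
        = 9.658 × 0.3525 × (1 − 0.04380) / (1 − 0.3525) = 5.028 mg/L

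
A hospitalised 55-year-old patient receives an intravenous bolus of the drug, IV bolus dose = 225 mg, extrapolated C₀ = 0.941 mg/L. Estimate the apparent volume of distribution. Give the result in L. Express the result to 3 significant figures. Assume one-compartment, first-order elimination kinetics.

Vd = Dose / C₀ = 225.0 / 0.941 = 239.1 L

239 L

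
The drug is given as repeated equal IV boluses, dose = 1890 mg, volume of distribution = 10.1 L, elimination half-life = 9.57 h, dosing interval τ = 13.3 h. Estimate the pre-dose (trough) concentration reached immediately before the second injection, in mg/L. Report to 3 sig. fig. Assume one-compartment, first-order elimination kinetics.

71.4 mg/L

C₀ per dose = Dose / Vd = 1890 / 10.1 = 187.1 mg/L
k = ln2 / t½ = 0.693147 / 9.57 = 0.07243 h⁻¹
Fraction remaining after one interval: r = e^(−kτ) = e^(−0.07243 × 13.3) = 0.3816
Before dose 2, 1 dose has been given (aged 1τ).
C_trough = C₀ × r = 187.1 × 0.3816 = 71.40 mg/L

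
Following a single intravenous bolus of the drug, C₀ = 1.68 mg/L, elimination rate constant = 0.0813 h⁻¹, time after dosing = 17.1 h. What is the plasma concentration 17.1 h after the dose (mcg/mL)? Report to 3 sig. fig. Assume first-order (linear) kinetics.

0.418 mcg/mL

C = C₀ · e^(−k·t) = 1.680 × e^(−0.08130 × 17.1)
  = 1.680 × 0.2490 = 0.4183 mg/L
(0.4183 mg/L = 0.4183 mcg/mL)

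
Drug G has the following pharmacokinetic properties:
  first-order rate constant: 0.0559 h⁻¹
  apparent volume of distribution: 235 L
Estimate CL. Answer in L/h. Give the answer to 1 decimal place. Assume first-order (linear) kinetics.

CL = k × Vd = 0.0559 × 235 = 13.14 L/h

13.1 L/h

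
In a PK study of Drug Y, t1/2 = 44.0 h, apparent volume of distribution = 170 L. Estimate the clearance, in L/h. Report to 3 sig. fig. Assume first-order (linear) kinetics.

k = ln2 / t½ = 0.693147 / 44.0 = 0.01575 h⁻¹
CL = k × Vd = 0.01575 × 170 = 2.678 L/h

2.68 L/h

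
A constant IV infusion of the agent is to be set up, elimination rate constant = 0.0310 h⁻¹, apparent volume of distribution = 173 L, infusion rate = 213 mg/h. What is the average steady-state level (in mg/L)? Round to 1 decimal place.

39.7 mg/L

CL = k × Vd = 0.03100 × 173 = 5.363 L/h
At steady state Css = R₀ / CL = 213 / 5.363 = 39.72 mg/L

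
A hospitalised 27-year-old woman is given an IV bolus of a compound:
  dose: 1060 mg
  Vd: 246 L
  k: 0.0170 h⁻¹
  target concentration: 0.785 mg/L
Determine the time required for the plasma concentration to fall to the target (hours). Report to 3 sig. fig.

100 h

C₀ = Dose / Vd = 1060 / 246 = 4.309 mg/L
t = ln(C₀ / C) / k = ln(4.309 / 0.785) / 0.01700
  = ln(5.489) / 0.01700 = 1.703 / 0.01700 = 100.2 h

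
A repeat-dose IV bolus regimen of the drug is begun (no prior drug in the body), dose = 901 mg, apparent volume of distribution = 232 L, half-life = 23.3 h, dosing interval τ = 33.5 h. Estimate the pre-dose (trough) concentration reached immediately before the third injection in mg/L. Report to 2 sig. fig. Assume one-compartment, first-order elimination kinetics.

C₀ per dose = Dose / Vd = 901 / 232 = 3.884 mg/L
k = ln2 / t½ = 0.693147 / 23.3 = 0.02975 h⁻¹
Fraction remaining after one interval: r = e^(−kτ) = e^(−0.02975 × 33.5) = 0.3691
Before dose 3, 2 doses have been given (aged 1τ, 2τ).
C_trough = C₀ × (r + r²) = 3.884 × (0.3691 + 0.1362) = 1.963 mg/L

2.0 mg/L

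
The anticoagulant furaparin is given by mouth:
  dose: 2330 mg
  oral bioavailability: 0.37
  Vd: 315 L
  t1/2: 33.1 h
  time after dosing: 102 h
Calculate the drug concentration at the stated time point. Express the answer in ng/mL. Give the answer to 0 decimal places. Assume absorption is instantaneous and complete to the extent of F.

323 ng/mL

Amount reaching circulation = F × Dose = 0.37 × 2330 = 862.1 mg
C₀ = F·Dose / Vd = 862.1 / 315 = 2.737 mg/L
k = ln2 / t½ = 0.693147 / 33.1 = 0.02094 h⁻¹
C = C₀ · e^(−k·t) = 2.737 × e^(−0.02094 × 102)
  = 2.737 × 0.1181 = 0.3232 mg/L
Convert: 0.3232 mg/L × 1000 = 323.2 ng/mL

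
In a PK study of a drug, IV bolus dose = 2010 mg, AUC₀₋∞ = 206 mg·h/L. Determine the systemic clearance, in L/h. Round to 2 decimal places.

9.76 L/h

CL = Dose / AUC = 2010 / 206 = 9.757 L/h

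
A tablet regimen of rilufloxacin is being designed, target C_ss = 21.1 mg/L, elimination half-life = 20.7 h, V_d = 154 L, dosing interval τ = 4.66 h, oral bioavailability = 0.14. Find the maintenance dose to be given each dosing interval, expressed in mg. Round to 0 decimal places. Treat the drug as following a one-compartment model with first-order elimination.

3622 mg

k = ln2 / t½ = 0.693147 / 20.7 = 0.03349 h⁻¹
CL = k × Vd = 0.03349 × 154 = 5.157 L/h
At steady state, F × (Dose/τ) = Css × CL.
Dose = Css × CL × τ / F = 21.1 × 5.157 × 4.66 / 0.14 = 3622 mg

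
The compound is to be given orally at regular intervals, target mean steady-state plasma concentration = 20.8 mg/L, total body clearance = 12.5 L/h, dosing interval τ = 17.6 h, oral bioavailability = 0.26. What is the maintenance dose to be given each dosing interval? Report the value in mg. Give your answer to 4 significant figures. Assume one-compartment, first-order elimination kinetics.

At steady state, F × (Dose/τ) = Css × CL.
Dose = Css × CL × τ / F = 20.8 × 12.50 × 17.6 / 0.26 = 17600 mg

17600 mg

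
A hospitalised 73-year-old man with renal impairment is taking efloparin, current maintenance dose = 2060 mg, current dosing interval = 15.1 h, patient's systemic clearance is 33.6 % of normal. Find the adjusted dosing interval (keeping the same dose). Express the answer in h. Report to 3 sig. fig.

To keep the same average steady-state level, dosing rate must scale with clearance.
CL ratio = 33.6 / 100 = 0.3360
New interval (same dose) = 15.1 / 0.3360 = 44.94 h

44.9 h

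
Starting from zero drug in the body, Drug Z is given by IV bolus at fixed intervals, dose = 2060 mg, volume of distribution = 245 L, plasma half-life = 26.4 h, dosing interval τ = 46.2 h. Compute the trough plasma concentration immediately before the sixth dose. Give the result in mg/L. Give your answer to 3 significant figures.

C₀ per dose = Dose / Vd = 2060 / 245 = 8.408 mg/L
k = ln2 / t½ = 0.693147 / 26.4 = 0.02626 h⁻¹
Fraction remaining after one interval: r = e^(−kτ) = e^(−0.02626 × 46.2) = 0.2972
Before dose 6, 5 doses have been given (aged 1τ, 2τ, 3τ, 4τ, 5τ).
C_trough = C₀ × (r + r² + … + r^5) = C₀ × r(1−r^5)/(1−r)
        = 8.408 × 0.2972 × (1 − 0.002319) / (1 − 0.2972) = 3.547 mg/L

3.55 mg/L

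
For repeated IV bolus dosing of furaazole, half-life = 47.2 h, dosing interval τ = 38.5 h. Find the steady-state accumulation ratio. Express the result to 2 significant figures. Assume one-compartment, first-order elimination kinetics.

k = ln2 / t½ = 0.693147 / 47.2 = 0.01469 h⁻¹
e^(−kτ) = e^(−0.01469 × 38.5) = 0.5680
Accumulation ratio R = 1 / (1 − e^(−kτ)) = 1 / (1 − 0.5680) = 2.315

2.3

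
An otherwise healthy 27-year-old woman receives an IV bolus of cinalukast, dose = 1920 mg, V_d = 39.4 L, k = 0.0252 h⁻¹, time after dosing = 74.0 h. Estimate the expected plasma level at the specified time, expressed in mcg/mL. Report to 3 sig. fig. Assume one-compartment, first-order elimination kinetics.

7.55 mcg/mL

C₀ = Dose / Vd = 1920 / 39.4 = 48.73 mg/L
C = C₀ · e^(−k·t) = 48.73 × e^(−0.02520 × 74.0)
  = 48.73 × 0.1549 = 7.548 mg/L
(7.548 mg/L = 7.548 mcg/mL)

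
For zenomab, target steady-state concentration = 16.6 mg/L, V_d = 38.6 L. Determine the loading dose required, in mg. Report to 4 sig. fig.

640.8 mg

LD = Css × Vd = 16.6 × 38.6 = 640.8 mg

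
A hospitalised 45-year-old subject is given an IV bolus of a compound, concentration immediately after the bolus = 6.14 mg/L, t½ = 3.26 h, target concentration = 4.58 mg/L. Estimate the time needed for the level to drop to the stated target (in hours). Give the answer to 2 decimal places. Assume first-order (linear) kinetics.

1.38 h

k = ln2 / t½ = 0.693147 / 3.26 = 0.2126 h⁻¹
t = ln(C₀ / C) / k = ln(6.140 / 4.58) / 0.2126
  = ln(1.341) / 0.2126 = 0.2934 / 0.2126 = 1.380 h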